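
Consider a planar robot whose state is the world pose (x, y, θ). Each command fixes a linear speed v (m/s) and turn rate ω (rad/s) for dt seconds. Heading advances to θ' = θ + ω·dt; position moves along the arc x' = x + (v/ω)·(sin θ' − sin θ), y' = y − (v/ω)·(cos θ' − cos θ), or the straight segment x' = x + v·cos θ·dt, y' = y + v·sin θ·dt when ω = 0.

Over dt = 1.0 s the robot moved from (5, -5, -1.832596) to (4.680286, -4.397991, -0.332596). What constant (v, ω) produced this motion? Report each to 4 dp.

Δθ = -0.332596 − -1.832596 = 1.500000
ω = Δθ/dt = 1.500000/1.0 = 1.5000
R = −Δy/(cos θ' − cos θ) = -0.5000
v = R·ω = -0.5000·1.5000 = -0.7500

v = -0.7500, ω = 1.5000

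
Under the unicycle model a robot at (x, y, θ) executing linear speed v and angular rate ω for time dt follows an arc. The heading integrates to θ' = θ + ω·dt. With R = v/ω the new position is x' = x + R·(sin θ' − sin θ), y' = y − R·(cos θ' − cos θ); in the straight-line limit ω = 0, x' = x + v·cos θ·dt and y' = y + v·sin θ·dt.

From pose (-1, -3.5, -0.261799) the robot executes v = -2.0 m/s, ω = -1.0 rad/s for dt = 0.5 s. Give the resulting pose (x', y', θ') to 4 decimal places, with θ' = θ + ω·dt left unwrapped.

θ' = -0.2618 + -1.0·0.5 = -0.7618
R = v/ω = -2.0/-1.0 = 2.0000
x' = -1 + 2.0000·(sin -0.7618 − sin -0.2618) = -1.8628
y' = -3.5 − 2.0000·(cos -0.7618 − cos -0.2618) = -3.0153

(-1.8628, -3.0153, -0.7618)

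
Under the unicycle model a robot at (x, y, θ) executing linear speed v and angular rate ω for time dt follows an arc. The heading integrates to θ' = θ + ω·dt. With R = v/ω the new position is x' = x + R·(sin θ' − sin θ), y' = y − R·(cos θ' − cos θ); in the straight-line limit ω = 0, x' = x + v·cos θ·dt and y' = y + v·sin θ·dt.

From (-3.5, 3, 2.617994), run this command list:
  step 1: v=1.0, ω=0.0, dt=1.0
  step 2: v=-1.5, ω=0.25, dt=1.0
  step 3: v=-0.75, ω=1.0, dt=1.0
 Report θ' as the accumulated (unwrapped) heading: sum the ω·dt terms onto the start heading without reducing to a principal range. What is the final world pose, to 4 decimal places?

step 1: θ'=2.6180 (straight) → pose (-4.3660, 3.5000, 2.6180)
step 2: θ'=2.8680 (R=-6.0000) → pose (-2.9872, 2.9193, 2.8680)
step 3: θ'=3.8680 (R=-0.7500) → pose (-2.2864, 3.0808, 3.8680)

(-2.2864, 3.0808, 3.8680)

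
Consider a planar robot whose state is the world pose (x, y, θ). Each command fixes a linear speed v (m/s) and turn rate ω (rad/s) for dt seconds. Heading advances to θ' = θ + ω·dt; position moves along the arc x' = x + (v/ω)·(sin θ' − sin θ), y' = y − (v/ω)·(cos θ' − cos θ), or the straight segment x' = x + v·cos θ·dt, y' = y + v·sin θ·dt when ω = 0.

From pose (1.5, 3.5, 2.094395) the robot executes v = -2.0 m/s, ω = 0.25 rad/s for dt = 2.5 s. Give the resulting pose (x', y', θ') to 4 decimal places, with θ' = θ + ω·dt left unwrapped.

(5.1501, 0.2025, 2.7194)

θ' = 2.0944 + 0.25·2.5 = 2.7194
R = v/ω = -2.0/0.25 = -8.0000
x' = 1.5 + -8.0000·(sin 2.7194 − sin 2.0944) = 5.1501
y' = 3.5 − -8.0000·(cos 2.7194 − cos 2.0944) = 0.2025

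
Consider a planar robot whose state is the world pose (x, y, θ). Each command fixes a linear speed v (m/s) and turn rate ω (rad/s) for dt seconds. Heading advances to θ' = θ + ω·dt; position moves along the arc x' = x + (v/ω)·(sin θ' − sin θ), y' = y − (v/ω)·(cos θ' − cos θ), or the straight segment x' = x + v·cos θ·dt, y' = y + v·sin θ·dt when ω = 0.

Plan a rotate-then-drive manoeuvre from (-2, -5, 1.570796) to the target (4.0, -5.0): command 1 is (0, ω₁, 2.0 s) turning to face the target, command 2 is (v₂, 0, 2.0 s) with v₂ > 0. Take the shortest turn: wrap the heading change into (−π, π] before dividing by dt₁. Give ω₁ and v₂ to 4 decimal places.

heading to target = atan2(-5−-5, 4−-2) = 0.0000
Δθ = wrap(0.0000 − 1.5708) = -1.5708; ω₁ = Δθ/dt₁ = -0.7854
distance = √((4−-2)² + (-5−-5)²) = 6.0000; v₂ = distance/dt₂ = 3.0000

ω₁ = -0.7854, v₂ = 3.0000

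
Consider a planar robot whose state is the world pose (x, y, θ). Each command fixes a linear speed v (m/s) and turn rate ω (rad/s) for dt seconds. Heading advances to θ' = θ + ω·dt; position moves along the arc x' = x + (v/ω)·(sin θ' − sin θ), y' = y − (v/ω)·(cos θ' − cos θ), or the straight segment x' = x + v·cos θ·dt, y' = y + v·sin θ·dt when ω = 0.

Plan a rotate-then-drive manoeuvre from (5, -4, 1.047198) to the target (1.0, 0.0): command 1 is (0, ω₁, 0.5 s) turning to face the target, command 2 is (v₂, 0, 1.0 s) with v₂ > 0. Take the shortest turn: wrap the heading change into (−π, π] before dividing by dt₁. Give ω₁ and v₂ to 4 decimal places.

heading to target = atan2(0−-4, 1−5) = 2.3562
Δθ = wrap(2.3562 − 1.0472) = 1.3090; ω₁ = Δθ/dt₁ = 2.6180
distance = √((1−5)² + (0−-4)²) = 5.6569; v₂ = distance/dt₂ = 5.6569

ω₁ = 2.6180, v₂ = 5.6569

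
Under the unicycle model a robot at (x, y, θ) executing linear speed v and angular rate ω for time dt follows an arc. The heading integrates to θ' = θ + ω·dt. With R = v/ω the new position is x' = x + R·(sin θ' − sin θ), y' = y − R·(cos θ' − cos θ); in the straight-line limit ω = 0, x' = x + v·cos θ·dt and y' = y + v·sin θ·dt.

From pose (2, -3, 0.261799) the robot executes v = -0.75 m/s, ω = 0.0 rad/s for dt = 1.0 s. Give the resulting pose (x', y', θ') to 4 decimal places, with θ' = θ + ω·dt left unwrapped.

θ' = 0.2618 + 0.0·1.0 = 0.2618
ω = 0 → straight: x' = 2 + -0.75·cos(0.2618)·1.0 = 1.2756
y' = -3 + -0.75·sin(0.2618)·1.0 = -3.1941

(1.2756, -3.1941, 0.2618)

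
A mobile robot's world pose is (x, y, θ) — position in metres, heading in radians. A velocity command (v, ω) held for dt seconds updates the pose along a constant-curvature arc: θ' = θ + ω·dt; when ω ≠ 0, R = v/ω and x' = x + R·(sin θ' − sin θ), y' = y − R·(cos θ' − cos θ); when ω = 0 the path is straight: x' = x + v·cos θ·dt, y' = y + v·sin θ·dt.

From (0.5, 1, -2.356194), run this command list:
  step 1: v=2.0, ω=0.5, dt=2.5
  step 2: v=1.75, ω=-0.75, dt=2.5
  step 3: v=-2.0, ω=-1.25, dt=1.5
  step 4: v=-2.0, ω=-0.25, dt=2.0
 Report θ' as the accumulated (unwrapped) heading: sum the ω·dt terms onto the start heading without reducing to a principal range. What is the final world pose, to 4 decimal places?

step 1: θ'=-1.1062 (R=4.0000) → pose (-0.2476, -3.6207, -1.1062)
step 2: θ'=-2.9812 (R=-2.3333) → pose (-1.9609, -6.9696, -2.9812)
step 3: θ'=-4.8562 (R=1.6000) → pose (-0.1219, -8.7783, -4.8562)
step 4: θ'=-5.3562 (R=8.0000) → pose (-1.6408, -12.4338, -5.3562)

(-1.6408, -12.4338, -5.3562)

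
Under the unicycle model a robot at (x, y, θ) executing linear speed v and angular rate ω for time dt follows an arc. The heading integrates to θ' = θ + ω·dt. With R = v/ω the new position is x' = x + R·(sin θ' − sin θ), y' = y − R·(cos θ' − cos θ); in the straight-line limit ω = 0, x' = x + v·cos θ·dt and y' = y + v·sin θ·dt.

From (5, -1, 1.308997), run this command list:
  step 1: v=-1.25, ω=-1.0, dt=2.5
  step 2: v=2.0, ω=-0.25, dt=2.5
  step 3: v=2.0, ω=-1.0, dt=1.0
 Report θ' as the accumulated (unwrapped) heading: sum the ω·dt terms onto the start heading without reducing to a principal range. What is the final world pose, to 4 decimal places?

(1.6620, -7.4572, -2.8160)

step 1: θ'=-1.1910 (R=1.2500) → pose (2.6317, -1.1399, -1.1910)
step 2: θ'=-1.8160 (R=-8.0000) → pose (2.9624, -6.0478, -1.8160)
step 3: θ'=-2.8160 (R=-2.0000) → pose (1.6620, -7.4572, -2.8160)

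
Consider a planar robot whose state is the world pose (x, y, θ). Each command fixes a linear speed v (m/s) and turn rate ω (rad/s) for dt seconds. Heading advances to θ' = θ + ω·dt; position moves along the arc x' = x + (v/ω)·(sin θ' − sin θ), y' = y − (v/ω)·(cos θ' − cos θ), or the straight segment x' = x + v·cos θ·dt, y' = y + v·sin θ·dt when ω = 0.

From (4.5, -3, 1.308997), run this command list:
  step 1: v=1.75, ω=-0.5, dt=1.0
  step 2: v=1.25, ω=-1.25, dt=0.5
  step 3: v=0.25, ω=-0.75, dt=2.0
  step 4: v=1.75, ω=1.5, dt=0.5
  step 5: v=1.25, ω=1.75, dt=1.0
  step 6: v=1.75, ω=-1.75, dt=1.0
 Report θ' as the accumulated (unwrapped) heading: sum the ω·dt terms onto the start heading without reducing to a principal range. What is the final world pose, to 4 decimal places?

step 1: θ'=0.8090 (R=-3.5000) → pose (5.3482, -1.4901, 0.8090)
step 2: θ'=0.1840 (R=-1.0000) → pose (5.8888, -1.1972, 0.1840)
step 3: θ'=-1.3160 (R=-0.3333) → pose (6.2724, -1.4409, -1.3160)
step 4: θ'=-0.5660 (R=1.1667) → pose (6.7757, -2.1315, -0.5660)
step 5: θ'=1.1840 (R=0.7143) → pose (7.8203, -1.7981, 1.1840)
step 6: θ'=-0.5660 (R=-1.0000) → pose (9.2827, -1.3313, -0.5660)

(9.2827, -1.3313, -0.5660)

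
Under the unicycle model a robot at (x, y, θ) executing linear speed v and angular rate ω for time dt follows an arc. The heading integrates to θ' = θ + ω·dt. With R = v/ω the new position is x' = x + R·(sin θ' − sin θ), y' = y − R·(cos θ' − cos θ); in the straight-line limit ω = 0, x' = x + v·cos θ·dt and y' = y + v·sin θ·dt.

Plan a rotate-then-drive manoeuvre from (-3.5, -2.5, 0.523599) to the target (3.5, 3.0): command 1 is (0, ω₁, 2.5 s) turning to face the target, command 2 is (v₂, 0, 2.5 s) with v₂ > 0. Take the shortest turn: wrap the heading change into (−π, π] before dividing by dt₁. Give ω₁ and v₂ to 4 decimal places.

heading to target = atan2(3−-2.5, 3.5−-3.5) = 0.6660
Δθ = wrap(0.6660 − 0.5236) = 0.1424; ω₁ = Δθ/dt₁ = 0.0569
distance = √((3.5−-3.5)² + (3−-2.5)²) = 8.9022; v₂ = distance/dt₂ = 3.5609

ω₁ = 0.0569, v₂ = 3.5609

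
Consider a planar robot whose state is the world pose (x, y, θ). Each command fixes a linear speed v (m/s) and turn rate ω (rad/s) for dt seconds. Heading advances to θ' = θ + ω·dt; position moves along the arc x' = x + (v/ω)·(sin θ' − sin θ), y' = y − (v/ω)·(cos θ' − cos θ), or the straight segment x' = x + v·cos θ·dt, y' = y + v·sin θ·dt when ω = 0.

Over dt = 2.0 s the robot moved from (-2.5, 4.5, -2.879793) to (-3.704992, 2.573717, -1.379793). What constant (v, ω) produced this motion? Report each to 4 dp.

v = 1.2500, ω = 0.7500

Δθ = -1.379793 − -2.879793 = 1.500000
ω = Δθ/dt = 1.500000/2.0 = 0.7500
R = −Δy/(cos θ' − cos θ) = 1.6667
v = R·ω = 1.6667·0.7500 = 1.2500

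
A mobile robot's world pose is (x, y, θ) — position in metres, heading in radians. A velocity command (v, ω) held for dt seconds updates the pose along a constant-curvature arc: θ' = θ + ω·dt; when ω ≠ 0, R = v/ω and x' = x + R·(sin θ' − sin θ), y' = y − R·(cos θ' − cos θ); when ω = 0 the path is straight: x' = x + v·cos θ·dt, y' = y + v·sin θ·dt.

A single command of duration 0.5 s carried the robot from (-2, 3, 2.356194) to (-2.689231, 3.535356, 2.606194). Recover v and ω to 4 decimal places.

Δθ = 2.606194 − 2.356194 = 0.250000
ω = Δθ/dt = 0.250000/0.5 = 0.5000
R = Δx/(sin θ' − sin θ) = 3.5000
v = R·ω = 3.5000·0.5000 = 1.7500

v = 1.7500, ω = 0.5000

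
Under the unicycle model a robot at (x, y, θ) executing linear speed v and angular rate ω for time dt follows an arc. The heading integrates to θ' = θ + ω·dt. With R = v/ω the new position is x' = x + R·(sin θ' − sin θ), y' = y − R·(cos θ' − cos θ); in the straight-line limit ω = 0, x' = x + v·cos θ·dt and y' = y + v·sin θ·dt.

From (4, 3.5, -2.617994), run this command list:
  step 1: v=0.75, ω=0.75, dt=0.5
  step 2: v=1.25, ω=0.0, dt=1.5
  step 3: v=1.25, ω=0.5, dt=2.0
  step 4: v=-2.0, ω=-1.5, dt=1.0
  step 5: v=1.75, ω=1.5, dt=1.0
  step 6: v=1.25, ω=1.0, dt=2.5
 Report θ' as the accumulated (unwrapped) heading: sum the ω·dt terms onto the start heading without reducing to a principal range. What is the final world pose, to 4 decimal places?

(4.6047, -0.3482, 1.2570)

step 1: θ'=-2.2430 (R=1.0000) → pose (3.7175, 3.2567, -2.2430)
step 2: θ'=-2.2430 (straight) → pose (2.5500, 1.7896, -2.2430)
step 3: θ'=-1.2430 (R=2.5000) → pose (2.1392, -0.5721, -1.2430)
step 4: θ'=-2.7430 (R=1.3333) → pose (2.8841, 1.0860, -2.7430)
step 5: θ'=-1.2430 (R=1.1667) → pose (2.2323, -0.3648, -1.2430)
step 6: θ'=1.2570 (R=1.2500) → pose (4.6047, -0.3482, 1.2570)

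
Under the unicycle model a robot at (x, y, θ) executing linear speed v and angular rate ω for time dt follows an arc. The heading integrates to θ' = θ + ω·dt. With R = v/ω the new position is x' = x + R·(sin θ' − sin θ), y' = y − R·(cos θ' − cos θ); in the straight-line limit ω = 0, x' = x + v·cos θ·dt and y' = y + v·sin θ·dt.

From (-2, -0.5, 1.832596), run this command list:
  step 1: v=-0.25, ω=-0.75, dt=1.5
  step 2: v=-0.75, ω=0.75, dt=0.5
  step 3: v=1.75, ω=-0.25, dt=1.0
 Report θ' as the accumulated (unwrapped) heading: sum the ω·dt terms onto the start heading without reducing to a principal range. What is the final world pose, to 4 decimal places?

step 1: θ'=0.7076 (R=0.3333) → pose (-2.1053, -0.8396, 0.7076)
step 2: θ'=1.0826 (R=-1.0000) → pose (-2.3385, -1.1305, 1.0826)
step 3: θ'=0.8326 (R=-7.0000) → pose (-1.3340, 0.2970, 0.8326)

(-1.3340, 0.2970, 0.8326)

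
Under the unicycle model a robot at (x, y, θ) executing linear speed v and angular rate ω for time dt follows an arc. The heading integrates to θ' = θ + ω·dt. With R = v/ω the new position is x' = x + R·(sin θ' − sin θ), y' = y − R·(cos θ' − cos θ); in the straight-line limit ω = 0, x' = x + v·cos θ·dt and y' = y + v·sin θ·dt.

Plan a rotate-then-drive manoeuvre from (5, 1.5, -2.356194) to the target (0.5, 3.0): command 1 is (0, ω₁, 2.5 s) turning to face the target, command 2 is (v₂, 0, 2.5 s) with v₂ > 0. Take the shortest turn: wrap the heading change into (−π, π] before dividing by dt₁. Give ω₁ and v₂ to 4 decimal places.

heading to target = atan2(3−1.5, 0.5−5) = 2.8198
Δθ = wrap(2.8198 − -2.3562) = -1.1071; ω₁ = Δθ/dt₁ = -0.4429
distance = √((0.5−5)² + (3−1.5)²) = 4.7434; v₂ = distance/dt₂ = 1.8974

ω₁ = -0.4429, v₂ = 1.8974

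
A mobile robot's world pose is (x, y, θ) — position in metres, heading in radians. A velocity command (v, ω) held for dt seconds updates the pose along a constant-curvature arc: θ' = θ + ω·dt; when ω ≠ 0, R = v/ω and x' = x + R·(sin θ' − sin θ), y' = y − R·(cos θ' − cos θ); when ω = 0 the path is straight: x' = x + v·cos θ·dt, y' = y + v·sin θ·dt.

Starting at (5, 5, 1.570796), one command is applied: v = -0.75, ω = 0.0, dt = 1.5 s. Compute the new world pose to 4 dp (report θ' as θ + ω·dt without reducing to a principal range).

(5.0000, 3.8750, 1.5708)

θ' = 1.5708 + 0.0·1.5 = 1.5708
ω = 0 → straight: x' = 5 + -0.75·cos(1.5708)·1.5 = 5.0000
y' = 5 + -0.75·sin(1.5708)·1.5 = 3.8750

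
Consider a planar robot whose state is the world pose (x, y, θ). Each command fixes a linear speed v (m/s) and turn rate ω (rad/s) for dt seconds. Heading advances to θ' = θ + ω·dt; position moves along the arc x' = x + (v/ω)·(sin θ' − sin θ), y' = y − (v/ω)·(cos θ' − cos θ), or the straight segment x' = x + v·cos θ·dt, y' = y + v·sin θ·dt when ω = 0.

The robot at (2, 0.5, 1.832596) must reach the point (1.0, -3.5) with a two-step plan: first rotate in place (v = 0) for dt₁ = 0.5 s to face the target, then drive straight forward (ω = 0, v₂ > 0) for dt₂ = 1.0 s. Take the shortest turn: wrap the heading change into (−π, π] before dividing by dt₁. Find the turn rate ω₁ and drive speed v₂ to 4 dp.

heading to target = atan2(-3.5−0.5, 1−2) = -1.8158
Δθ = wrap(-1.8158 − 1.8326) = 2.6348; ω₁ = Δθ/dt₁ = 5.2696
distance = √((1−2)² + (-3.5−0.5)²) = 4.1231; v₂ = distance/dt₂ = 4.1231

ω₁ = 5.2696, v₂ = 4.1231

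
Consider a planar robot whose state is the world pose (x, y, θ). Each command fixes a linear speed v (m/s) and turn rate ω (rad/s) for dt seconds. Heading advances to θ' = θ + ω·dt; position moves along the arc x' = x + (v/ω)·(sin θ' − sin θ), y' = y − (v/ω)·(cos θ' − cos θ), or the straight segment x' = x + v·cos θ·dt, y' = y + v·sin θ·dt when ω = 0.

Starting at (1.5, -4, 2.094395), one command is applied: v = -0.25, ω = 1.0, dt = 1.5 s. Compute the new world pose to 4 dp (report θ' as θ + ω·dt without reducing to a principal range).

θ' = 2.0944 + 1.0·1.5 = 3.5944
R = v/ω = -0.25/1.0 = -0.2500
x' = 1.5 + -0.2500·(sin 3.5944 − sin 2.0944) = 1.8259
y' = -4 − -0.2500·(cos 3.5944 − cos 2.0944) = -4.0998

(1.8259, -4.0998, 3.5944)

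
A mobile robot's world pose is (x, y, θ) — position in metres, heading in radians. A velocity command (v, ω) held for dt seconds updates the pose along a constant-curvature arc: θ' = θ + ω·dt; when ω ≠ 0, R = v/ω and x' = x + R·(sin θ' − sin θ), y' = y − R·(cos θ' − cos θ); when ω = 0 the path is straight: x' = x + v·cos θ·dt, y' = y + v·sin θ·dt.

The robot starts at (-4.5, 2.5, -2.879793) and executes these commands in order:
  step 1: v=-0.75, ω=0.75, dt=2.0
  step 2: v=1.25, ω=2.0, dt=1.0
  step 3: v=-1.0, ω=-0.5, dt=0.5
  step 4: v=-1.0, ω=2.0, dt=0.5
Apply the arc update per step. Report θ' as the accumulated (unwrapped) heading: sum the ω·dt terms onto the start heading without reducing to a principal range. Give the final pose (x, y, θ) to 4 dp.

step 1: θ'=-1.3798 (R=-1.0000) → pose (-3.7770, 3.6558, -1.3798)
step 2: θ'=0.6202 (R=0.6250) → pose (-2.8001, 3.2658, 0.6202)
step 3: θ'=0.3702 (R=2.0000) → pose (-3.2389, 3.0288, 0.3702)
step 4: θ'=1.3702 (R=-0.5000) → pose (-3.5480, 2.6623, 1.3702)

(-3.5480, 2.6623, 1.3702)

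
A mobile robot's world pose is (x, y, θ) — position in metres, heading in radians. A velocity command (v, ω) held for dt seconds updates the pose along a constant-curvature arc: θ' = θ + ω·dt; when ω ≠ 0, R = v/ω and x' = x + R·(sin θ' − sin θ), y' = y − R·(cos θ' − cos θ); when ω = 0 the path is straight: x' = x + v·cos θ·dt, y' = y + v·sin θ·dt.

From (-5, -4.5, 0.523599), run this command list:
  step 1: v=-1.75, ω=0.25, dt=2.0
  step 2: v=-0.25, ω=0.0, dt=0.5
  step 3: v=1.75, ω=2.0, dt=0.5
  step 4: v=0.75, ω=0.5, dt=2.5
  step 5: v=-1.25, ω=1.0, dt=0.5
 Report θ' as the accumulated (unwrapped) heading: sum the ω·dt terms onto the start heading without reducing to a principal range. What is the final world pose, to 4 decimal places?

step 1: θ'=1.0236 (R=-7.0000) → pose (-7.4779, -6.9201, 1.0236)
step 2: θ'=1.0236 (straight) → pose (-7.5429, -7.0269, 1.0236)
step 3: θ'=2.0236 (R=0.8750) → pose (-7.5034, -6.1888, 2.0236)
step 4: θ'=3.2736 (R=1.5000) → pose (-9.0496, -5.3581, 3.2736)
step 5: θ'=3.7736 (R=-1.2500) → pose (-8.4757, -5.1275, 3.7736)

(-8.4757, -5.1275, 3.7736)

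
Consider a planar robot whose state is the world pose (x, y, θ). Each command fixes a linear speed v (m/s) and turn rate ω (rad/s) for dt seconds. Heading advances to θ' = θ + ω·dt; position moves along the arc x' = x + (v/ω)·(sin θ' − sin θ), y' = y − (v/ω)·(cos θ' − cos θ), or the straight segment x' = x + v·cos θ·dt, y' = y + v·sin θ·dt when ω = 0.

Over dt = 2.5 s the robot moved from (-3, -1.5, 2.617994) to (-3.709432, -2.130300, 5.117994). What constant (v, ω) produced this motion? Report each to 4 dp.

Δθ = 5.117994 − 2.617994 = 2.500000
ω = Δθ/dt = 2.500000/2.5 = 1.0000
R = Δx/(sin θ' − sin θ) = 0.5000
v = R·ω = 0.5000·1.0000 = 0.5000

v = 0.5000, ω = 1.0000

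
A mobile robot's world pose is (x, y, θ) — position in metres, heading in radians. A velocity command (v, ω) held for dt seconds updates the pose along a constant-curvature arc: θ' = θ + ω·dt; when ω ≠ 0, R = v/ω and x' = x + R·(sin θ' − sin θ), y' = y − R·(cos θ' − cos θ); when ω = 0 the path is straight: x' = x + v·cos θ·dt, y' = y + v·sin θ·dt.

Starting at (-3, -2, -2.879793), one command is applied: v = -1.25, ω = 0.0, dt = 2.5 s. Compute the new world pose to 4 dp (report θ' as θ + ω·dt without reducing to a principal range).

(0.0185, -1.1912, -2.8798)

θ' = -2.8798 + 0.0·2.5 = -2.8798
ω = 0 → straight: x' = -3 + -1.25·cos(-2.8798)·2.5 = 0.0185
y' = -2 + -1.25·sin(-2.8798)·2.5 = -1.1912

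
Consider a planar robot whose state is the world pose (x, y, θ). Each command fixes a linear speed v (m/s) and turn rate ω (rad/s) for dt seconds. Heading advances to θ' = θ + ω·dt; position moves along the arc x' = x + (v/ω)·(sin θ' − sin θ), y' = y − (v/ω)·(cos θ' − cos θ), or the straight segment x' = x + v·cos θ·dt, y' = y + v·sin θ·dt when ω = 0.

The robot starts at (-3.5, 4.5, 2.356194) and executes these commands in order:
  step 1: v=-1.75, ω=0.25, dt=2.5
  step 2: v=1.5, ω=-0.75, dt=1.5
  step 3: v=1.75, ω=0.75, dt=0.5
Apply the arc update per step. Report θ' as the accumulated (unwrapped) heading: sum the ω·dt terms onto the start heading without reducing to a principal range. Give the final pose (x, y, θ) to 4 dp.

(-1.6641, 4.7253, 2.2312)

step 1: θ'=2.9812 (R=-7.0000) → pose (0.3318, 2.5396, 2.9812)
step 2: θ'=1.8562 (R=-2.0000) → pose (-1.2679, 3.9508, 1.8562)
step 3: θ'=2.2312 (R=2.3333) → pose (-1.6641, 4.7253, 2.2312)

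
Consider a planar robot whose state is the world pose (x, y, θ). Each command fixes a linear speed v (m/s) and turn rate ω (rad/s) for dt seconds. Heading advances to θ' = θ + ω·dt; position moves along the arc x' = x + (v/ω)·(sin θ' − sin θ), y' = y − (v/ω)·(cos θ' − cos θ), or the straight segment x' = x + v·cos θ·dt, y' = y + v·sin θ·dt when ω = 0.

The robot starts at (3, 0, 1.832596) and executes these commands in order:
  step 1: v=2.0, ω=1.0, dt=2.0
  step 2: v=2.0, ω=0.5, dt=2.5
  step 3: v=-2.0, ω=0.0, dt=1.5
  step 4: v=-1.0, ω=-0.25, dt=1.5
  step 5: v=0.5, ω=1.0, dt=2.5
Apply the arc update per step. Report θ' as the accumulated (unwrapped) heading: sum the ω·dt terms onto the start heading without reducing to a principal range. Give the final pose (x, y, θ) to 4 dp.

step 1: θ'=3.8326 (R=2.0000) → pose (-0.2065, 1.0236, 3.8326)
step 2: θ'=5.0826 (R=4.0000) → pose (-1.3862, -3.5061, 5.0826)
step 3: θ'=5.0826 (straight) → pose (-2.4717, -0.7093, 5.0826)
step 4: θ'=4.7076 (R=4.0000) → pose (-2.7426, 0.7571, 4.7076)
step 5: θ'=7.2076 (R=0.5000) → pose (-1.8435, 0.4535, 7.2076)

(-1.8435, 0.4535, 7.2076)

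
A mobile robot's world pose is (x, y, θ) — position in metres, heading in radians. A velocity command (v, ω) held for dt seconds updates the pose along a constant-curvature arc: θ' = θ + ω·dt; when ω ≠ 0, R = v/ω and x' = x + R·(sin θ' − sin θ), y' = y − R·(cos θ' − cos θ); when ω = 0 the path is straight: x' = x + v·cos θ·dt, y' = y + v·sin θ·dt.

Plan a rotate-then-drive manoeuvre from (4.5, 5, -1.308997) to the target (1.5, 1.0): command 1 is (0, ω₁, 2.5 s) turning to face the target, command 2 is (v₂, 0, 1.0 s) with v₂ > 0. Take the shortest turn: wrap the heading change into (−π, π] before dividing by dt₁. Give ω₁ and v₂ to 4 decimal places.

ω₁ = -0.3621, v₂ = 5.0000

heading to target = atan2(1−5, 1.5−4.5) = -2.2143
Δθ = wrap(-2.2143 − -1.3090) = -0.9053; ω₁ = Δθ/dt₁ = -0.3621
distance = √((1.5−4.5)² + (1−5)²) = 5.0000; v₂ = distance/dt₂ = 5.0000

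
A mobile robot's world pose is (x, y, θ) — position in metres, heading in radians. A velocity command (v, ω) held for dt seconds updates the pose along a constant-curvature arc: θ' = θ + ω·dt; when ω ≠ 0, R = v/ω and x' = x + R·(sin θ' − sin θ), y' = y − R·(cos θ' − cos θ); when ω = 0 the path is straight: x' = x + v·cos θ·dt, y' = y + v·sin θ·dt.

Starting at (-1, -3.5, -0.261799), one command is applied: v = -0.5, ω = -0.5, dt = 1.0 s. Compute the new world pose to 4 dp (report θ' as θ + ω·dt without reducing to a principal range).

(-1.4314, -3.2577, -0.7618)

θ' = -0.2618 + -0.5·1.0 = -0.7618
R = v/ω = -0.5/-0.5 = 1.0000
x' = -1 + 1.0000·(sin -0.7618 − sin -0.2618) = -1.4314
y' = -3.5 − 1.0000·(cos -0.7618 − cos -0.2618) = -3.2577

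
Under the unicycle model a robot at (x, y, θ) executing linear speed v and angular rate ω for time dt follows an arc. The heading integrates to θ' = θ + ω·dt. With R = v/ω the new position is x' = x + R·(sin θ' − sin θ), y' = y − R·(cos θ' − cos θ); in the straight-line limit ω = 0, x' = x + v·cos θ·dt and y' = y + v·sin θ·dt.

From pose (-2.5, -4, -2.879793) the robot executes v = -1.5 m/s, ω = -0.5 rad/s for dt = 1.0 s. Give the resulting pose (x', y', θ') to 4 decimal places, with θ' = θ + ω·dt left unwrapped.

(-1.0157, -3.9825, -3.3798)

θ' = -2.8798 + -0.5·1.0 = -3.3798
R = v/ω = -1.5/-0.5 = 3.0000
x' = -2.5 + 3.0000·(sin -3.3798 − sin -2.8798) = -1.0157
y' = -4 − 3.0000·(cos -3.3798 − cos -2.8798) = -3.9825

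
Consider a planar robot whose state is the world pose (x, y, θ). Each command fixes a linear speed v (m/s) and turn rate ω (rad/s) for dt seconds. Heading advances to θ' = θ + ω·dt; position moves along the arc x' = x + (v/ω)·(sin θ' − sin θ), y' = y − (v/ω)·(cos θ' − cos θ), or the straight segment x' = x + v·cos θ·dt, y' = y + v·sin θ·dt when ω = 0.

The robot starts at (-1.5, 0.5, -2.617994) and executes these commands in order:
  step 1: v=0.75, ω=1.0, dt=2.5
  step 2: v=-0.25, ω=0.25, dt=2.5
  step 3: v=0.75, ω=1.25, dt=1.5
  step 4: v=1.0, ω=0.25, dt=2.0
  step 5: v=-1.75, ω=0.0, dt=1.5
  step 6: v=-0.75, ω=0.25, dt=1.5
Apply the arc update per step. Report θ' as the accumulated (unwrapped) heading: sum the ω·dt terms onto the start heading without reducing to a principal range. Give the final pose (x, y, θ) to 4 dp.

(0.2301, 0.1576, 3.2570)

step 1: θ'=-0.1180 (R=0.7500) → pose (-1.2133, -0.8943, -0.1180)
step 2: θ'=0.5070 (R=-1.0000) → pose (-1.8166, -1.0131, 0.5070)
step 3: θ'=2.3820 (R=0.6000) → pose (-1.6947, -0.0536, 2.3820)
step 4: θ'=2.8820 (R=4.0000) → pose (-3.4225, 0.9119, 2.8820)
step 5: θ'=2.8820 (straight) → pose (-0.8854, 0.2382, 2.8820)
step 6: θ'=3.2570 (R=-3.0000) → pose (0.2301, 0.1576, 3.2570)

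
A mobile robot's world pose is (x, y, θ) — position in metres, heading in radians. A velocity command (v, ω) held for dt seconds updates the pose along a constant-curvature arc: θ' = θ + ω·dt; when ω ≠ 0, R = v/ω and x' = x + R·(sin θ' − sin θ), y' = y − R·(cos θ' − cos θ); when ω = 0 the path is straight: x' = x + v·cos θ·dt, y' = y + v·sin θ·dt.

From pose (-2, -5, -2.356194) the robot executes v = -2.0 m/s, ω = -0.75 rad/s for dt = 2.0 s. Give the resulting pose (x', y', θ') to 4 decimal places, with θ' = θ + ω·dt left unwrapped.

θ' = -2.3562 + -0.75·2.0 = -3.8562
R = v/ω = -2.0/-0.75 = 2.6667
x' = -2 + 2.6667·(sin -3.8562 − sin -2.3562) = 1.6331
y' = -5 − 2.6667·(cos -3.8562 − cos -2.3562) = -4.8713

(1.6331, -4.8713, -3.8562)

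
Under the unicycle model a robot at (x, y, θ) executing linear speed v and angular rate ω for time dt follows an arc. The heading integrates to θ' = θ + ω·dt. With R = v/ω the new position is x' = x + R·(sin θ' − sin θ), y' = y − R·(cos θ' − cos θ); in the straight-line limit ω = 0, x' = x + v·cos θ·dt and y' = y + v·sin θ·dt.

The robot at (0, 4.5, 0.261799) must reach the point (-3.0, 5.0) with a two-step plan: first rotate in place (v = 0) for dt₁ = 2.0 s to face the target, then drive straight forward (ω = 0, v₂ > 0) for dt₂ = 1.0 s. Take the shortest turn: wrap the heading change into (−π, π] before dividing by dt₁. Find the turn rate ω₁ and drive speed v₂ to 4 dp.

ω₁ = 1.3573, v₂ = 3.0414

heading to target = atan2(5−4.5, -3−0) = 2.9764
Δθ = wrap(2.9764 − 0.2618) = 2.7146; ω₁ = Δθ/dt₁ = 1.3573
distance = √((-3−0)² + (5−4.5)²) = 3.0414; v₂ = distance/dt₂ = 3.0414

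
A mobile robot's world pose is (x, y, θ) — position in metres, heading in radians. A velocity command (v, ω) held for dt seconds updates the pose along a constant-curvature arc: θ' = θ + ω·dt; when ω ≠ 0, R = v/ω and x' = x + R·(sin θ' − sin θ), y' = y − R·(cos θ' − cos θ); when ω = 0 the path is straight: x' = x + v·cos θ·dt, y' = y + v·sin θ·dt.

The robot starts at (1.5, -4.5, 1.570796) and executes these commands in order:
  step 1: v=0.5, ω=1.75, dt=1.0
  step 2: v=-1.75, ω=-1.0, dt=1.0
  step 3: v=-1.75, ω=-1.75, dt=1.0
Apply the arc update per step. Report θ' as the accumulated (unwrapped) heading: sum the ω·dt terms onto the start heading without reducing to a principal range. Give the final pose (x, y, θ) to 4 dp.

(2.5644, -6.2711, 0.5708)

step 1: θ'=3.3208 (R=0.2857) → pose (1.1634, -4.2189, 3.3208)
step 2: θ'=2.3208 (R=1.7500) → pose (2.7557, -4.7480, 2.3208)
step 3: θ'=0.5708 (R=1.0000) → pose (2.5644, -6.2711, 0.5708)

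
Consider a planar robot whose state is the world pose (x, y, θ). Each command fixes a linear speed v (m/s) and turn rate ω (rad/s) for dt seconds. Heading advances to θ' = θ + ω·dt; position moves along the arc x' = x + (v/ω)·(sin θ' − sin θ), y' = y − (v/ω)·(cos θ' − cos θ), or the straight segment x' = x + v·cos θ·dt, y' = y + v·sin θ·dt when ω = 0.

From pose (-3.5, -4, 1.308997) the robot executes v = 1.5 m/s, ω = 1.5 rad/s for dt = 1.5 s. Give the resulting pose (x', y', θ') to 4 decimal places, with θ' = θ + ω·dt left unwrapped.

θ' = 1.3090 + 1.5·1.5 = 3.5590
R = v/ω = 1.5/1.5 = 1.0000
x' = -3.5 + 1.0000·(sin 3.5590 − sin 1.3090) = -4.8713
y' = -4 − 1.0000·(cos 3.5590 − cos 1.3090) = -2.8270

(-4.8713, -2.8270, 3.5590)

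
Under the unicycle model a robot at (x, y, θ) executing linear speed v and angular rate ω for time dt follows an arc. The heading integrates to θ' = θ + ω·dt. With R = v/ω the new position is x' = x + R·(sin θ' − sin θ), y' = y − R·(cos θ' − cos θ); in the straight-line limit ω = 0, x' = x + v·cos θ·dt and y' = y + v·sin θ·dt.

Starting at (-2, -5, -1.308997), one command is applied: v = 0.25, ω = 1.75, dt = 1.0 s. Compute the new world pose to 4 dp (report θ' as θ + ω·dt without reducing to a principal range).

θ' = -1.3090 + 1.75·1.0 = 0.4410
R = v/ω = 0.25/1.75 = 0.1429
x' = -2 + 0.1429·(sin 0.4410 − sin -1.3090) = -1.8010
y' = -5 − 0.1429·(cos 0.4410 − cos -1.3090) = -5.0922

(-1.8010, -5.0922, 0.4410)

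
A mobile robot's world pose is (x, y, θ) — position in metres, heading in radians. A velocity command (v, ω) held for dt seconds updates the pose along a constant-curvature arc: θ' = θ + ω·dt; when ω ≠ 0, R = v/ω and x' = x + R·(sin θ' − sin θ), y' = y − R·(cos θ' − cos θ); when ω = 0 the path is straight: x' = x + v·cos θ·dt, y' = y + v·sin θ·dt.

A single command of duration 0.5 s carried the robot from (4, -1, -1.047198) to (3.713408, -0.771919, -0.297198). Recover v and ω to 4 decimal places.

Δθ = -0.297198 − -1.047198 = 0.750000
ω = Δθ/dt = 0.750000/0.5 = 1.5000
R = Δx/(sin θ' − sin θ) = -0.5000
v = R·ω = -0.5000·1.5000 = -0.7500

v = -0.7500, ω = 1.5000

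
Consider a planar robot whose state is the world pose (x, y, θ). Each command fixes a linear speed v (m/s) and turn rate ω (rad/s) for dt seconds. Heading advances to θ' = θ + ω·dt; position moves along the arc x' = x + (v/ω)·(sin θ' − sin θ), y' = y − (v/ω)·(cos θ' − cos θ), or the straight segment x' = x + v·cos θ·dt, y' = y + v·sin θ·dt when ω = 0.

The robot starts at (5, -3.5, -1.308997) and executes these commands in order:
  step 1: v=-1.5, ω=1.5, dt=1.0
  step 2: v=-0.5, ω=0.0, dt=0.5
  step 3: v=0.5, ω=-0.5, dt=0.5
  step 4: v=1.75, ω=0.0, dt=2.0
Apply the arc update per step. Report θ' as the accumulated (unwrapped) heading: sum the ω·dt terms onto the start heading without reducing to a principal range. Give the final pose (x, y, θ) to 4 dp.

(7.3415, -3.0144, -0.0590)

step 1: θ'=0.1910 (R=-1.0000) → pose (3.8442, -2.7770, 0.1910)
step 2: θ'=0.1910 (straight) → pose (3.5988, -2.8245, 0.1910)
step 3: θ'=-0.0590 (R=-1.0000) → pose (3.8476, -2.8080, -0.0590)
step 4: θ'=-0.0590 (straight) → pose (7.3415, -3.0144, -0.0590)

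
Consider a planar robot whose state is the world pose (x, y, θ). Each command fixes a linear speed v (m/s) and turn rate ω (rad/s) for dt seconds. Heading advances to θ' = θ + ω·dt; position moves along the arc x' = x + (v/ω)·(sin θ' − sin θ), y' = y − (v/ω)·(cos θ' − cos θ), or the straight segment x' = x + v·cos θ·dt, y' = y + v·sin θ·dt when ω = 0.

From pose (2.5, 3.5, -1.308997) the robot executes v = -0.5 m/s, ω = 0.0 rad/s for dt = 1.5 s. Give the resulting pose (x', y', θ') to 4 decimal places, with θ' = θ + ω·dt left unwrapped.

(2.3059, 4.2244, -1.3090)

θ' = -1.3090 + 0.0·1.5 = -1.3090
ω = 0 → straight: x' = 2.5 + -0.5·cos(-1.3090)·1.5 = 2.3059
y' = 3.5 + -0.5·sin(-1.3090)·1.5 = 4.2244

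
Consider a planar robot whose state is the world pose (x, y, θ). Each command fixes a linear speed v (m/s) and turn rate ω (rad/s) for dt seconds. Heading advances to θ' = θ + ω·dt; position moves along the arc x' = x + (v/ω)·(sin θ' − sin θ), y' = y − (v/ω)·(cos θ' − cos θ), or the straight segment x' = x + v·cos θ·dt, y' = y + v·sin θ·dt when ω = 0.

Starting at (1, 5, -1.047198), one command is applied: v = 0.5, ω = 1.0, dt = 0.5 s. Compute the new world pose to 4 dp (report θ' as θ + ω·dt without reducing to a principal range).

θ' = -1.0472 + 1.0·0.5 = -0.5472
R = v/ω = 0.5/1.0 = 0.5000
x' = 1 + 0.5000·(sin -0.5472 − sin -1.0472) = 1.1729
y' = 5 − 0.5000·(cos -0.5472 − cos -1.0472) = 4.8230

(1.1729, 4.8230, -0.5472)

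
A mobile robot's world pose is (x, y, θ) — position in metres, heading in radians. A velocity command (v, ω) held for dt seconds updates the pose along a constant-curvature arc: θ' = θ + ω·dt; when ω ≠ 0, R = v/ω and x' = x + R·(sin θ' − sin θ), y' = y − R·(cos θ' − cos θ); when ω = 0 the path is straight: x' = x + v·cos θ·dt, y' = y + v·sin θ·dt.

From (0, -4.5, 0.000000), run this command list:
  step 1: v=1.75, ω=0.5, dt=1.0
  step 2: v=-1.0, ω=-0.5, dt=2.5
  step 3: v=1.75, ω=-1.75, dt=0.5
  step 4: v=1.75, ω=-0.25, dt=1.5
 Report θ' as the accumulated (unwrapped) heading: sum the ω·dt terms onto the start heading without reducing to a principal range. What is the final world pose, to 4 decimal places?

(-0.9519, -7.0994, -2.0000)

step 1: θ'=0.5000 (R=3.5000) → pose (1.6780, -4.0715, 0.5000)
step 2: θ'=-0.7500 (R=2.0000) → pose (-0.6441, -3.7798, -0.7500)
step 3: θ'=-1.6250 (R=-1.0000) → pose (-0.3272, -4.5656, -1.6250)
step 4: θ'=-2.0000 (R=-7.0000) → pose (-0.9519, -7.0994, -2.0000)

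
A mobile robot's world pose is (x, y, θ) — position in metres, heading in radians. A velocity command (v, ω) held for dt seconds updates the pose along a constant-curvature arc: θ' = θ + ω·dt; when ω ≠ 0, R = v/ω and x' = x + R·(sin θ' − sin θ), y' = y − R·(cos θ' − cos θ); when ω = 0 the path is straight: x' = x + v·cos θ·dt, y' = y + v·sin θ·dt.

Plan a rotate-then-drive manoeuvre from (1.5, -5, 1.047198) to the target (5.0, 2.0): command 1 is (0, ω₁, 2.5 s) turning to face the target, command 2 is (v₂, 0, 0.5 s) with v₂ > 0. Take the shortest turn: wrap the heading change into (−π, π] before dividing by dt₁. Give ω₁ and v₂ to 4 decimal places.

ω₁ = 0.0240, v₂ = 15.6525

heading to target = atan2(2−-5, 5−1.5) = 1.1071
Δθ = wrap(1.1071 − 1.0472) = 0.0600; ω₁ = Δθ/dt₁ = 0.0240
distance = √((5−1.5)² + (2−-5)²) = 7.8262; v₂ = distance/dt₂ = 15.6525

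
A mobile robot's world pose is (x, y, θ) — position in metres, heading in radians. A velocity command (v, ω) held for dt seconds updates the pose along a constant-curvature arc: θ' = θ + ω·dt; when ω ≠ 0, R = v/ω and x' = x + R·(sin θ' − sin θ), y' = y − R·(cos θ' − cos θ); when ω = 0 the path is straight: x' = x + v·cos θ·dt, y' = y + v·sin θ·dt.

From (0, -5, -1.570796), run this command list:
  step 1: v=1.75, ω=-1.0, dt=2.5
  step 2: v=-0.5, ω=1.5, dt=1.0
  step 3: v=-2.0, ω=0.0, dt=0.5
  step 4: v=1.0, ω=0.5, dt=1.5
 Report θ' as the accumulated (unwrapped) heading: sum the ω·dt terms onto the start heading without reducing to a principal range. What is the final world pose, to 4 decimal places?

(-2.7206, -6.7762, -1.8208)

step 1: θ'=-4.0708 (R=-1.7500) → pose (-3.1520, -6.0473, -4.0708)
step 2: θ'=-2.5708 (R=-0.3333) → pose (-2.7049, -6.1283, -2.5708)
step 3: θ'=-2.5708 (straight) → pose (-1.8634, -5.5880, -2.5708)
step 4: θ'=-1.8208 (R=2.0000) → pose (-2.7206, -6.7762, -1.8208)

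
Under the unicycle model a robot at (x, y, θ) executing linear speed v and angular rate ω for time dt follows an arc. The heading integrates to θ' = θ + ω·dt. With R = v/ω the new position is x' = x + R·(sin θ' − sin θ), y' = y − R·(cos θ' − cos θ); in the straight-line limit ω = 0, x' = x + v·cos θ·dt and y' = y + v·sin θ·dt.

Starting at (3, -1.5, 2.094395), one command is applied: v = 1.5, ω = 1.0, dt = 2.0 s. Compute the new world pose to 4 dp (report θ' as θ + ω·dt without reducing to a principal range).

(0.4784, -1.3809, 4.0944)

θ' = 2.0944 + 1.0·2.0 = 4.0944
R = v/ω = 1.5/1.0 = 1.5000
x' = 3 + 1.5000·(sin 4.0944 − sin 2.0944) = 0.4784
y' = -1.5 − 1.5000·(cos 4.0944 − cos 2.0944) = -1.3809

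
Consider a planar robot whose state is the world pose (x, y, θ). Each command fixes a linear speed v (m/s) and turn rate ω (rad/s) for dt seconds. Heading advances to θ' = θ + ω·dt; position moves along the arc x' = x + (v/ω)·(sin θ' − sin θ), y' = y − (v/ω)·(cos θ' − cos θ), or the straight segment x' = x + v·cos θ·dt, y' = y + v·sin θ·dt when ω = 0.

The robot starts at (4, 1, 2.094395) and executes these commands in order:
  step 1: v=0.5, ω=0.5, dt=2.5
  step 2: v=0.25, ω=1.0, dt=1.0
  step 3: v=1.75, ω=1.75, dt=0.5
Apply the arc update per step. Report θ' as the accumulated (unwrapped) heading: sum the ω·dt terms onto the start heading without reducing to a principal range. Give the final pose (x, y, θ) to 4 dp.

(2.8085, 0.4793, 5.2194)

step 1: θ'=3.3444 (R=1.0000) → pose (2.9326, 1.4795, 3.3444)
step 2: θ'=4.3444 (R=0.2500) → pose (2.7497, 1.3246, 4.3444)
step 3: θ'=5.2194 (R=1.0000) → pose (2.8085, 0.4793, 5.2194)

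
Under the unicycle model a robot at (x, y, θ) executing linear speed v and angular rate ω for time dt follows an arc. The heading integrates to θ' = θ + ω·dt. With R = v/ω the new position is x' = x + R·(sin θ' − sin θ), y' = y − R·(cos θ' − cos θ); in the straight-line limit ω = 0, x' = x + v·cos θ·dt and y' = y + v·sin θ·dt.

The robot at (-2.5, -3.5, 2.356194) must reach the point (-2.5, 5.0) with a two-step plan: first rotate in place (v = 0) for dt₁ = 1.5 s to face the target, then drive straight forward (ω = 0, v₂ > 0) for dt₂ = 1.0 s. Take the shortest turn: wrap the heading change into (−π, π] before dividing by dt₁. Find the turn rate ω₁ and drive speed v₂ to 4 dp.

heading to target = atan2(5−-3.5, -2.5−-2.5) = 1.5708
Δθ = wrap(1.5708 − 2.3562) = -0.7854; ω₁ = Δθ/dt₁ = -0.5236
distance = √((-2.5−-2.5)² + (5−-3.5)²) = 8.5000; v₂ = distance/dt₂ = 8.5000

ω₁ = -0.5236, v₂ = 8.5000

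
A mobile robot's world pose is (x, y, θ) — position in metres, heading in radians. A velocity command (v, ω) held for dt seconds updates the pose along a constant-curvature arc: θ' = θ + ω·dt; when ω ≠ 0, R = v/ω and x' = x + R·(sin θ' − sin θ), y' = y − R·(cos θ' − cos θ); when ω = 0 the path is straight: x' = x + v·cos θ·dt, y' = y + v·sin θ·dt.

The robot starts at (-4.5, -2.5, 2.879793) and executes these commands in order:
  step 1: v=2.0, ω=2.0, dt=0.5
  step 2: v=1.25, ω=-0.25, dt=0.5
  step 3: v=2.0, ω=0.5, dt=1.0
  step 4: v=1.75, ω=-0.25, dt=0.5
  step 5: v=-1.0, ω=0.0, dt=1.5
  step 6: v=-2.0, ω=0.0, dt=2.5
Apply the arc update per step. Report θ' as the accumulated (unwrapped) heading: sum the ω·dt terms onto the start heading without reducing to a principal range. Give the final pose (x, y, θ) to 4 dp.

step 1: θ'=3.8798 (R=1.0000) → pose (-5.4318, -2.7262, 3.8798)
step 2: θ'=3.7548 (R=-5.0000) → pose (-5.9191, -3.1169, 3.7548)
step 3: θ'=4.2548 (R=4.0000) → pose (-7.2056, -4.6210, 4.2548)
step 4: θ'=4.1298 (R=-7.0000) → pose (-7.6402, -5.3798, 4.1298)
step 5: θ'=4.1298 (straight) → pose (-6.8149, -4.1272, 4.1298)
step 6: θ'=4.1298 (straight) → pose (-4.0639, 0.0480, 4.1298)

(-4.0639, 0.0480, 4.1298)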